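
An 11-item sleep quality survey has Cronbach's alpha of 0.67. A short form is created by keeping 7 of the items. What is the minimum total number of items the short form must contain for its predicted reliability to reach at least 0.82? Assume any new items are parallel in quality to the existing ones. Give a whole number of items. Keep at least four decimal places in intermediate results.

First, r for the 7-item form: n = 7/11 = 0.6364, so r_7 = 0.6364·0.67/(1 + (0.6364 − 1)·0.67) = 0.5637
Length factor from the short form to reach 0.82: n' = 0.82(1 − 0.5637) / [0.5637(1 − 0.82)] ≈ 3.5260
Items = 3.5260 × 7 ≈ 24.68 → 25

25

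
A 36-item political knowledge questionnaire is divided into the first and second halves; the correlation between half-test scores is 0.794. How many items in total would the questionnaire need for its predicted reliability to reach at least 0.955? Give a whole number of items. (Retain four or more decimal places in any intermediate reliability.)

Corrected full-test reliability: r_full = 2 × 0.794 / (1 + 0.794) ≈ 0.8852
Solve Spearman-Brown for n: n = 0.955(1 − 0.8852) / [0.8852(1 − 0.955)] = 2.7523
Items = 2.7523 × 36 ≈ 99.08 → 100

100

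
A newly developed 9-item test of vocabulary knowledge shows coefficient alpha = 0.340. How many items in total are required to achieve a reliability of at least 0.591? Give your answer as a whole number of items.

26

Rearranging the Spearman-Brown formula for n,
n = r*(1 − r) / [ r (1 − r*) ]
n = [0.591 × 0.660] / [0.340 × 0.409]
  = 0.390060 / 0.139060 = 2.8050
So the test needs 2.8050 × 9 ≈ 25.25 items; rounding up, 26.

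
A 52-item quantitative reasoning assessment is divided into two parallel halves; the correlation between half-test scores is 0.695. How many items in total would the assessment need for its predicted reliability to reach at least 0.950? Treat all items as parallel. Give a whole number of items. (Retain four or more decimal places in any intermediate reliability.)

217

r_full = 2(0.695)/(1 + 0.695) = 0.8201
n = r_tgt(1 − r_full) / [r_full(1 − r_tgt)] = 0.950 × 0.1799 / (0.8201 × 0.050) ≈ 4.1679
Required items = 4.1679 × 52 = 216.73, so 217 items.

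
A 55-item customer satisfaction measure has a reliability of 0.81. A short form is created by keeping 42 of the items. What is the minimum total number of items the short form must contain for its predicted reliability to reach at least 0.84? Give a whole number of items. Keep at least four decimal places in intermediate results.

68

Short-form reliability: n = 42/55 = 0.7636; r_42 = n·r/(1+(n−1)r) ≈ 0.7650
Length factor from the short form to reach 0.84: n' = 0.84(1 − 0.7650) / [0.7650(1 − 0.84)] ≈ 1.6127
Items = 1.6127 × 42 ≈ 67.73 → 68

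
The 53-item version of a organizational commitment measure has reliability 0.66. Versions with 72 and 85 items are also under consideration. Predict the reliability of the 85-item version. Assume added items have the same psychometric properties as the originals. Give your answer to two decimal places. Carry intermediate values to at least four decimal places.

Only the ratio of lengths matters: n = 85/53 = 1.6038
r_{85} = n·r / (1 + (n − 1)·r) = 1.0585 / 1.3985 ≈ 0.7569

0.76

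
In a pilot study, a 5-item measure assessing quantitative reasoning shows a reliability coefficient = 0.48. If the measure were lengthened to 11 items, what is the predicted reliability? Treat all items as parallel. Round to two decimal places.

Length ratio n = 11/5 = 2.2
Apply the Spearman-Brown prophecy formula, r' = nr / [1 + (n − 1)r]:
r_new = 2.2·0.48 / [1 + (2.2 − 1)·0.48]
r_new = 1.0560 / 1.5760 ≈ 0.6701

0.67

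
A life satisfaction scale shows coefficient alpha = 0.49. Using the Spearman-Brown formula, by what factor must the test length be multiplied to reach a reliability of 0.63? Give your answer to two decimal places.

1.77

n = 0.63(1 − 0.49) / [0.49(1 − 0.63)]
n = 0.3213 / 0.1813 ≈ 1.7722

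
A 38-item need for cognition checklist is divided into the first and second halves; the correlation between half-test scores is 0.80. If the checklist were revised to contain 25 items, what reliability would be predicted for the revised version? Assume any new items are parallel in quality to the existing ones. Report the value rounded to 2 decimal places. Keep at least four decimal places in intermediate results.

0.84

Full-test reliability from the split-half r: r_full = 2(0.80)/(1 + 0.80) = 0.8889
Length factor from 38 to 25 items: n = 25/38 = 0.6579
r_new = n·r_full / (1 + (n − 1)·r_full) = 0.5848 / 0.6959 ≈ 0.8404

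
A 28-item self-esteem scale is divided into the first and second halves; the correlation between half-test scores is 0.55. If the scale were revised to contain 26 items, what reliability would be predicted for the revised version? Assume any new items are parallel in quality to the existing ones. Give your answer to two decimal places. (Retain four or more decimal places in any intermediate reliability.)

Spearman-Brown correction (n = 2): r_full = 2·0.55/(1 + 0.55) = 0.7097
Then adjust to 26 items: n = 26/28 = 0.9286
r_new = n·r_full / (1 + (n − 1)·r_full) = 0.6590 / 0.9493 ≈ 0.6942

0.69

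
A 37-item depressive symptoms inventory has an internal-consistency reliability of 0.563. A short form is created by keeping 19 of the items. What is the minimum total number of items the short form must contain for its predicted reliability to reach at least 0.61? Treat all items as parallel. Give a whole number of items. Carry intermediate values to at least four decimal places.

Short-form reliability: n = 19/37 = 0.5135; r_19 = n·r/(1+(n−1)r) ≈ 0.3982
Then solve for n' with r_old = 0.3982, r_target = 0.61: n' = 0.61(1 − 0.3982)/[0.3982(1 − 0.61)] = 2.3638
Total items = 2.3638 × 19 = 44.91, rounded up to 45.

45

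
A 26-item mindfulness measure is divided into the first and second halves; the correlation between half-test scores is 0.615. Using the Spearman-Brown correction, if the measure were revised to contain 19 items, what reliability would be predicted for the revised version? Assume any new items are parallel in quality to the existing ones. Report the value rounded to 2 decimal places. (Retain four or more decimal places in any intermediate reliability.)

0.70

First correct the split-half correlation to full-test reliability: r_full = 2 × 0.615 / (1 + 0.615) ≈ 0.7616
Length factor from 26 to 19 items: n = 19/26 = 0.7308
r_new = n·r_full / (1 + (n − 1)·r_full) = 0.5566 / 0.7950 ≈ 0.7001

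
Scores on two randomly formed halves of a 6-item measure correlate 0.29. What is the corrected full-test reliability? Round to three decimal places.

0.450

Each half is half the length of the full test, so the full test is n = 2 times a half.
r_full = 2(0.29) / (1 + 0.29)
r_full = 0.5800 / 1.2900 ≈ 0.4496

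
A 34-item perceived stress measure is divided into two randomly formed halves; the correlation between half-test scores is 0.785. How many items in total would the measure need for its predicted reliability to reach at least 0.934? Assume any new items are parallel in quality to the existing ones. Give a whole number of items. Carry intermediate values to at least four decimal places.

Corrected full-test reliability: r_full = 2 × 0.785 / (1 + 0.785) ≈ 0.8796
Solve Spearman-Brown for n: n = 0.934(1 − 0.8796) / [0.8796(1 − 0.934)] = 1.9371
Items = 1.9371 × 34 ≈ 65.86 → 66

66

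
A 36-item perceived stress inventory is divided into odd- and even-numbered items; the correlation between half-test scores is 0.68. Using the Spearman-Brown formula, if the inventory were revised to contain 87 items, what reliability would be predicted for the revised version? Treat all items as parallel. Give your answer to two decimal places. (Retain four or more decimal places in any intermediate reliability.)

0.91

First correct the split-half correlation to full-test reliability: r_full = 2 × 0.68 / (1 + 0.68) ≈ 0.8095
Length factor from 36 to 87 items: n = 87/36 = 2.4167
r_new = n·r_full / (1 + (n − 1)·r_full) = 1.9563 / 2.1468 ≈ 0.9113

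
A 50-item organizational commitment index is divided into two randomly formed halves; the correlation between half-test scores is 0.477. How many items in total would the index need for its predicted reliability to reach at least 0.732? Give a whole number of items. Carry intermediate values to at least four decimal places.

75

Corrected full-test reliability: r_full = 2 × 0.477 / (1 + 0.477) ≈ 0.6459
Solve Spearman-Brown for n: n = 0.732(1 − 0.6459) / [0.6459(1 − 0.732)] = 1.4974
Items = 1.4974 × 50 ≈ 74.87 → 75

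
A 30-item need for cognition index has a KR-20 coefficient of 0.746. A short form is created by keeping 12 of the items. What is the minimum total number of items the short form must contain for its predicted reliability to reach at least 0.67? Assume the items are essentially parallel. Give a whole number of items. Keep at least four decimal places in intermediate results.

21

Short-form reliability: n = 12/30 = 0.4000; r_12 = n·r/(1+(n−1)r) ≈ 0.5402
Then solve for n' with r_old = 0.5402, r_target = 0.67: n' = 0.67(1 − 0.5402)/[0.5402(1 − 0.67)] = 1.7281
Total items = 1.7281 × 12 = 20.74, rounded up to 21.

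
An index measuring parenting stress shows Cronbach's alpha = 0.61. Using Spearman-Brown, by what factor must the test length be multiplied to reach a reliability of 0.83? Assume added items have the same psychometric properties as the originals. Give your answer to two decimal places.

n = 0.83 × (1 − 0.61) / [ 0.61 × (1 − 0.83) ]
n = 0.3237 / 0.1037 ≈ 3.1215

3.12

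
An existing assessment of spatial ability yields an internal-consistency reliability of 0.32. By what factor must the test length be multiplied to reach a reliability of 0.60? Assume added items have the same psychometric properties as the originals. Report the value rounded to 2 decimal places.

Spearman-Brown solved for the length factor n:
n = r_target (1 − r_old) / [ r_old (1 − r_target) ]
n = 0.60(1 − 0.32) / [0.32(1 − 0.60)]
n = 0.4080 / 0.1280 ≈ 3.1875

3.19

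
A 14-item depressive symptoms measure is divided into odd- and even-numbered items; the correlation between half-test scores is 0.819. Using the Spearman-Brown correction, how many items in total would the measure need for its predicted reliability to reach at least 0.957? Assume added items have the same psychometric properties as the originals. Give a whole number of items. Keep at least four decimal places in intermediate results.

35

r_full = 2(0.819)/(1 + 0.819) = 0.9005
n = r_tgt(1 − r_full) / [r_full(1 − r_tgt)] = 0.957 × 0.0995 / (0.9005 × 0.043) ≈ 2.4591
Required items = 2.4591 × 14 = 34.43, so 35 items.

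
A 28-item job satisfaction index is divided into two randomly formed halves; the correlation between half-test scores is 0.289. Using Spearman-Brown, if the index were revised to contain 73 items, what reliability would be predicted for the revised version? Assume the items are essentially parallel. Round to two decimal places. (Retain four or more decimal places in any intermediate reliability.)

0.68

First correct the split-half correlation to full-test reliability: r_full = 2 × 0.289 / (1 + 0.289) ≈ 0.4484
Then adjust to 73 items: n = 73/28 = 2.6071
r_new = n·r_full / (1 + (n − 1)·r_full) = 1.1690 / 1.7206 ≈ 0.6794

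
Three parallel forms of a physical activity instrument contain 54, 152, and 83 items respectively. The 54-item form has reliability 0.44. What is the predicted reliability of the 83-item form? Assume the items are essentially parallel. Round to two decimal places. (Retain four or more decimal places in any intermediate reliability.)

0.55

The 152-item form is not needed; work directly from the 54-item form with n = 83/54 = 1.5370.
r_{83} = n·r / (1 + (n − 1)·r) = 0.6763 / 1.2363 ≈ 0.5470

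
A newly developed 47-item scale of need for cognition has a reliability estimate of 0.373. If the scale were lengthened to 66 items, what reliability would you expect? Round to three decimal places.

0.455

n = 66/47 = 1.4043
Apply the Spearman-Brown prophecy formula, r' = nr / [1 + (n − 1)r]:
r_new = 1.4043·0.373 / [1 + (1.4043 − 1)·0.373]
r_new = 0.5238 / 1.1508 ≈ 0.4552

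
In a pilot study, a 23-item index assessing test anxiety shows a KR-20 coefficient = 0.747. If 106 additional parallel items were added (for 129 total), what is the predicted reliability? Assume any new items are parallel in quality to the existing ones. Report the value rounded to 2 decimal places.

0.94

The new length is 129/23 = 5.6087 times the old.
Spearman-Brown: r_new = n·r / (1 + (n − 1)·r)
r_new = 5.6087·0.747 / [1 + (5.6087 − 1)·0.747]
     = 4.1897 / 4.4427 = 0.9431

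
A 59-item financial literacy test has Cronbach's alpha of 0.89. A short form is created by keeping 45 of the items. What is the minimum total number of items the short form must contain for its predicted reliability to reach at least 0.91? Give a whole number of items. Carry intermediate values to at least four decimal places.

74

Short-form reliability: n = 45/59 = 0.7627; r_45 = n·r/(1+(n−1)r) ≈ 0.8605
Then solve for n' with r_old = 0.8605, r_target = 0.91: n' = 0.91(1 − 0.8605)/[0.8605(1 − 0.91)] = 1.6392
Items = 1.6392 × 45 ≈ 73.76 → 74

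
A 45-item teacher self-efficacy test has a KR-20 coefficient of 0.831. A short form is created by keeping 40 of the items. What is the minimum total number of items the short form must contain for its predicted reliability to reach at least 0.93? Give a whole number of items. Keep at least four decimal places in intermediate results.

122

Short-form reliability: n = 40/45 = 0.8889; r_40 = n·r/(1+(n−1)r) ≈ 0.8138
Length factor from the short form to reach 0.93: n' = 0.93(1 − 0.8138) / [0.8138(1 − 0.93)] ≈ 3.0398
Total items = 3.0398 × 40 = 121.59, rounded up to 122.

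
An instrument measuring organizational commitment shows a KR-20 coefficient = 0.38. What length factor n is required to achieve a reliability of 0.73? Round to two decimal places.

4.41

n = 0.73(1 − 0.38) / [0.38(1 − 0.73)]
  = 0.4526 / 0.1026 = 4.4113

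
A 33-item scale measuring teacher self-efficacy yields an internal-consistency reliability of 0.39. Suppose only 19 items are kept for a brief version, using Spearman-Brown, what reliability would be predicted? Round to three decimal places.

0.269

n = 19/33 = 0.5758
Apply the Spearman-Brown prophecy formula, r' = nr / [1 + (n − 1)r]:
r_new = 0.5758·0.39 / [1 + (0.5758 − 1)·0.39]
r_new = 0.2246 / 0.8346 ≈ 0.2691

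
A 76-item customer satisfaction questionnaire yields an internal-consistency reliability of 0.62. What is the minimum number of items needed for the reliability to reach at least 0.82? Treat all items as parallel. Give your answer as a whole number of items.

213

Spearman-Brown solved for the length factor n:
n = r_target (1 − r_old) / [ r_old (1 − r_target) ]
n = 0.82(1 − 0.62) / [0.62(1 − 0.82)]
  = 0.3116 / 0.1116 = 2.7921
2.7921 × 76 = 212.20 → 213 items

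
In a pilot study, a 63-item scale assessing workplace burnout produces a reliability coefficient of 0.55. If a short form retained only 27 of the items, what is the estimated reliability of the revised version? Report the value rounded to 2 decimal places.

n = 27/63 = 0.4286
r_new = (0.4286 × 0.55) / (1 + (0.4286 − 1) × 0.55)
     = 0.2357 / 0.6857 = 0.3437

0.34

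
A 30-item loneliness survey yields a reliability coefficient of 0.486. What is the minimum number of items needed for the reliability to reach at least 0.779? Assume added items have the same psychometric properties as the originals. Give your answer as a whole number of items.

n = 0.779 × (1 − 0.486) / [ 0.486 × (1 − 0.779) ]
n = 0.400406 / 0.107406 ≈ 3.7280
Items needed = n × 30 = 3.7280 × 30 ≈ 111.84 → round up to 112

112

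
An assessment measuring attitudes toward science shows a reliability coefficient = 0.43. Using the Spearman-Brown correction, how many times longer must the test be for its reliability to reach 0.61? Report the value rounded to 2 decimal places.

2.07

Invert Spearman-Brown to solve for n:
n = r*(1 − r) / [ r (1 − r*) ]
n = [0.61 × 0.57] / [0.43 × 0.39]
  = 0.3477 / 0.1677 = 2.0733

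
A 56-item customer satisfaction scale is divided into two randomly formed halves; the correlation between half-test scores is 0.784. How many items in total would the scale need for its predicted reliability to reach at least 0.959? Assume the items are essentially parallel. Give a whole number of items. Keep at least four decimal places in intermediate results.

181

Corrected full-test reliability: r_full = 2 × 0.784 / (1 + 0.784) ≈ 0.8789
n = r_tgt(1 − r_full) / [r_full(1 − r_tgt)] = 0.959 × 0.1211 / (0.8789 × 0.041) ≈ 3.2228
Required items = 3.2228 × 56 = 180.48, so 181 items.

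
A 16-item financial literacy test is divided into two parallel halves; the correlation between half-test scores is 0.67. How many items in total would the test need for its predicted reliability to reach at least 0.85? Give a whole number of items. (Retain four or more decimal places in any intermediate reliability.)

r_full = 2(0.67)/(1 + 0.67) = 0.8024
Solve Spearman-Brown for n: n = 0.85(1 − 0.8024) / [0.8024(1 − 0.85)] = 1.3955
Items = 1.3955 × 16 ≈ 22.33 → 23

23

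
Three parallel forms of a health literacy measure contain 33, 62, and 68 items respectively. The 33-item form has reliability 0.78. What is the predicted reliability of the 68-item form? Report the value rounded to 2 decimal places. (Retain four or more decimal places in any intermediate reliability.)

0.88

Only the ratio of lengths matters: n = 68/33 = 2.0606
r_{68} = n·r / (1 + (n − 1)·r) = 1.6073 / 1.8273 ≈ 0.8796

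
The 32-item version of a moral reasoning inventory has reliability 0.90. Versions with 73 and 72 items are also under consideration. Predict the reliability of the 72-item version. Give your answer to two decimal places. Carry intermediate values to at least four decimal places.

0.95

Only the ratio of lengths matters: n = 72/32 = 2.2500
r_{72} = n·r / (1 + (n − 1)·r) = 2.0250 / 2.1250 ≈ 0.9529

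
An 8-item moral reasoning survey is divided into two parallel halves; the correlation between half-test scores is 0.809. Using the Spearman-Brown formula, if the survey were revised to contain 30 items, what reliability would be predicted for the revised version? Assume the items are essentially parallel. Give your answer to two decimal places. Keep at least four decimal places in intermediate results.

0.97

Full-test reliability from the split-half r: r_full = 2(0.809)/(1 + 0.809) = 0.8944
Length factor from 8 to 30 items: n = 30/8 = 3.7500
r_new = n·r_full / (1 + (n − 1)·r_full) = 3.3540 / 3.4596 ≈ 0.9695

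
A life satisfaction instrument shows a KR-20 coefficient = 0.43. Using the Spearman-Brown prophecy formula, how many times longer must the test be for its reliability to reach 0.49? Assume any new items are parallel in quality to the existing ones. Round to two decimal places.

1.27

n = 0.49 × (1 − 0.43) / [ 0.43 × (1 − 0.49) ]
n = 0.2793 / 0.2193 ≈ 1.2736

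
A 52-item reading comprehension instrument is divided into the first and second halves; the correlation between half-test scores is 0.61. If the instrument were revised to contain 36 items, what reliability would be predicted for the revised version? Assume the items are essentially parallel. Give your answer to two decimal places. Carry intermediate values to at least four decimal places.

First correct the split-half correlation to full-test reliability: r_full = 2 × 0.61 / (1 + 0.61) ≈ 0.7578
Then adjust to 36 items: n = 36/52 = 0.6923
r_new = n·r_full / (1 + (n − 1)·r_full) = 0.5246 / 0.7668 ≈ 0.6841

0.68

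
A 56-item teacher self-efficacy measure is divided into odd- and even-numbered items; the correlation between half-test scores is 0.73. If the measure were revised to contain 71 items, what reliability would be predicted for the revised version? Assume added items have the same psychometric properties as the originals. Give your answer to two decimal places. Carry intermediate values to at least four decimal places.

0.87

Spearman-Brown correction (n = 2): r_full = 2·0.73/(1 + 0.73) = 0.8439
Then adjust to 71 items: n = 71/56 = 1.2679
r_new = n·r_full / (1 + (n − 1)·r_full) = 1.0700 / 1.2261 ≈ 0.8727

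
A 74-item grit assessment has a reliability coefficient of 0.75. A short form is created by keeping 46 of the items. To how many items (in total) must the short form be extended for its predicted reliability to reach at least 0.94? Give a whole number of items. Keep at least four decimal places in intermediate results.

387

First, r for the 46-item form: n = 46/74 = 0.6216, so r_46 = 0.6216·0.75/(1 + (0.6216 − 1)·0.75) = 0.6509
Then solve for n' with r_old = 0.6509, r_target = 0.94: n' = 0.94(1 − 0.6509)/[0.6509(1 − 0.94)] = 8.4026
Items = 8.4026 × 46 ≈ 386.52 → 387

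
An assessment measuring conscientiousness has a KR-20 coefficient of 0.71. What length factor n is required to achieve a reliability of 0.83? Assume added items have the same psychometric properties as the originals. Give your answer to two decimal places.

1.99

Spearman-Brown solved for the length factor n:
n = r*(1 − r) / [ r (1 − r*) ]
n = [0.83 × 0.29] / [0.71 × 0.17]
  = 0.2407 / 0.1207 = 1.9942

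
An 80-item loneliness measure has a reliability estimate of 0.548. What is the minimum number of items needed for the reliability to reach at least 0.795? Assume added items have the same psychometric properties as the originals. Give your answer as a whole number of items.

Rearranging the Spearman-Brown formula for n,
n = r*(1 − r) / [ r (1 − r*) ]
n = [0.795 × 0.452] / [0.548 × 0.205]
  = 0.359340 / 0.112340 = 3.1987
Items needed = n × 80 = 3.1987 × 80 ≈ 255.90 → round up to 256

256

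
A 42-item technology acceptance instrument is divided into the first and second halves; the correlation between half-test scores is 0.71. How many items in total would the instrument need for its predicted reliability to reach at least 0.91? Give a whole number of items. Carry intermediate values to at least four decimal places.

Corrected full-test reliability: r_full = 2 × 0.71 / (1 + 0.71) ≈ 0.8304
Solve Spearman-Brown for n: n = 0.91(1 − 0.8304) / [0.8304(1 − 0.91)] = 2.0651
Required items = 2.0651 × 42 = 86.73, so 87 items.

87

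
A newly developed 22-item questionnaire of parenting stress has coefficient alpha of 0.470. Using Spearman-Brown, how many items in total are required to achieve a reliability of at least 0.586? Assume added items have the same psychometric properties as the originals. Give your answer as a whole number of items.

Spearman-Brown solved for the length factor n:
n = r_target (1 − r_old) / [ r_old (1 − r_target) ]
n = [0.586 × 0.530] / [0.470 × 0.414]
n = 0.310580 / 0.194580 ≈ 1.5962
So the test needs 1.5962 × 22 ≈ 35.12 items; rounding up, 36.

36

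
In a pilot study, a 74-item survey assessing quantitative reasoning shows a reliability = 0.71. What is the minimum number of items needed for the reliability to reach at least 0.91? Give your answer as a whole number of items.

n = 0.91(1 − 0.71) / [0.71(1 − 0.91)]
  = 0.2639 / 0.0639 = 4.1299
Items needed = n × 74 = 4.1299 × 74 ≈ 305.61 → round up to 306

306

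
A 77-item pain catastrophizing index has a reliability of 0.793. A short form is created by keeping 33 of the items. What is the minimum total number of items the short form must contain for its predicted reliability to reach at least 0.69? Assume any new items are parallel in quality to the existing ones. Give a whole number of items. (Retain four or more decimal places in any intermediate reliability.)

First, r for the 33-item form: n = 33/77 = 0.4286, so r_33 = 0.4286·0.793/(1 + (0.4286 − 1)·0.793) = 0.6215
Then solve for n' with r_old = 0.6215, r_target = 0.69: n' = 0.69(1 − 0.6215)/[0.6215(1 − 0.69)] = 1.3555
Total items = 1.3555 × 33 = 44.73, rounded up to 45.

45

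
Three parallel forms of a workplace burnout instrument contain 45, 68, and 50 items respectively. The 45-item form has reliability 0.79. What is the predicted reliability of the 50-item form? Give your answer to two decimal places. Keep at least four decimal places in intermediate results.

The 68-item form is not needed; work directly from the 45-item form with n = 50/45 = 1.1111.
r_{50} = n·r / (1 + (n − 1)·r) = 0.8778 / 1.0878 ≈ 0.8069

0.81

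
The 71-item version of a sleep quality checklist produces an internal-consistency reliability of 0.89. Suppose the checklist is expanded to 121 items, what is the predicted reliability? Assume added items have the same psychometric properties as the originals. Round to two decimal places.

The new length is 121/71 = 1.7042 times the old.
r_new = 1.7042·0.89 / [1 + (1.7042 − 1)·0.89]
r_new = 1.5167 / 1.6267 ≈ 0.9324

0.93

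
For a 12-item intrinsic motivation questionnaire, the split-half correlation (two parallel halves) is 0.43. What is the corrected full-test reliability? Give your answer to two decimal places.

0.60

Apply the Spearman-Brown correction with n = 2:
r_full = 2r_hh / (1 + r_hh) = 2 × 0.43 / (1 + 0.43)
       = 0.8600 / 1.4300 = 0.6014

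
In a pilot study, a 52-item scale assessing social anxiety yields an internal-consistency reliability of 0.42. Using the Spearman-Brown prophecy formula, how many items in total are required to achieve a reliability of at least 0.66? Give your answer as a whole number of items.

140

Invert Spearman-Brown to solve for n:
n = r*(1 − r) / [ r (1 − r*) ]
n = 0.66 × (1 − 0.42) / [ 0.42 × (1 − 0.66) ]
  = 0.3828 / 0.1428 = 2.6807
Items needed = n × 52 = 2.6807 × 52 ≈ 139.40 → round up to 140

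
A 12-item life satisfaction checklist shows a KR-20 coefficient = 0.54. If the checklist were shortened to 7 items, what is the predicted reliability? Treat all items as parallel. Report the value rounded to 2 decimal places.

Length ratio n = 7/12 = 0.5833
r_new = 0.5833·0.54 / [1 + (0.5833 − 1)·0.54]
r_new = 0.3150 / 0.7750 ≈ 0.4065

0.41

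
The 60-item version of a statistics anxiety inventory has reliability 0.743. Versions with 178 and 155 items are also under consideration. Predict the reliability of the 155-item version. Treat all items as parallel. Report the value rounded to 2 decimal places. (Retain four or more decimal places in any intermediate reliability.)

0.88

Only the ratio of lengths matters: n = 155/60 = 2.5833
r_{155} = n·r / (1 + (n − 1)·r) = 1.9194 / 2.1764 ≈ 0.8819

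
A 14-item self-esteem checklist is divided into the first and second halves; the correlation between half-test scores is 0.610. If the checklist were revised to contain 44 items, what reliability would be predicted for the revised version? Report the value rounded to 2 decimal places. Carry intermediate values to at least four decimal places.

Spearman-Brown correction (n = 2): r_full = 2·0.610/(1 + 0.610) = 0.7578
Then adjust to 44 items: n = 44/14 = 3.1429
r_new = n·r_full / (1 + (n − 1)·r_full) = 2.3817 / 2.6239 ≈ 0.9077

0.91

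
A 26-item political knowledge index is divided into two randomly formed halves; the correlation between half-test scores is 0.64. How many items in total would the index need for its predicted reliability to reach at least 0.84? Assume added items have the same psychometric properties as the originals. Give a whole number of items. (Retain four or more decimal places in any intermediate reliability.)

39

r_full = 2(0.64)/(1 + 0.64) = 0.7805
Solve Spearman-Brown for n: n = 0.84(1 − 0.7805) / [0.7805(1 − 0.84)] = 1.4765
Required items = 1.4765 × 26 = 38.39, so 39 items.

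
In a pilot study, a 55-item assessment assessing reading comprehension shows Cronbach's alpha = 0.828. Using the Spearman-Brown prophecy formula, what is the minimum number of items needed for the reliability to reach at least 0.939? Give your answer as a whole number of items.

Spearman-Brown solved for the length factor n:
n = r_target (1 − r_old) / [ r_old (1 − r_target) ]
n = 0.939(1 − 0.828) / [0.828(1 − 0.939)]
n = 0.161508 / 0.050508 ≈ 3.1977
3.1977 × 55 = 175.87 → 176 items

176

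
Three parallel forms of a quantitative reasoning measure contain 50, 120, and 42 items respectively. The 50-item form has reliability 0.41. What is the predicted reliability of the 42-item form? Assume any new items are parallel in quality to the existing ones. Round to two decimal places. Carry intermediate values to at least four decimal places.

Only the ratio of lengths matters: n = 42/50 = 0.8400
r_{42} = n·r / (1 + (n − 1)·r) = 0.3444 / 0.9344 ≈ 0.3686

0.37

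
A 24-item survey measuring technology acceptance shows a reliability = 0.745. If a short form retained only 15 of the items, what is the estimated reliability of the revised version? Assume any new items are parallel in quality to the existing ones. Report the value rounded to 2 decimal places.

0.65

The new length is 15/24 = 0.625 times the old.
r_new = 0.625·0.745 / [1 + (0.625 − 1)·0.745]
     = 0.4656 / 0.7206 = 0.6461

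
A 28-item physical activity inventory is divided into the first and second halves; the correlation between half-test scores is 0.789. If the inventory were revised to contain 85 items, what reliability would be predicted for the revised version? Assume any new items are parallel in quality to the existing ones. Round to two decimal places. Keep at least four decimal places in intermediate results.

0.96

Full-test reliability from the split-half r: r_full = 2(0.789)/(1 + 0.789) = 0.8821
Then adjust to 85 items: n = 85/28 = 3.0357
r_new = n·r_full / (1 + (n − 1)·r_full) = 2.6778 / 2.7957 ≈ 0.9578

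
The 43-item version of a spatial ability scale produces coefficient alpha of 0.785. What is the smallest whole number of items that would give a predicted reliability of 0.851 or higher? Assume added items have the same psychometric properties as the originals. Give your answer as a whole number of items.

Invert Spearman-Brown to solve for n:
n = r*(1 − r) / [ r (1 − r*) ]
n = 0.851(1 − 0.785) / [0.785(1 − 0.851)]
n = 0.182965 / 0.116965 ≈ 1.5643
Items needed = n × 43 = 1.5643 × 43 ≈ 67.26 → round up to 68

68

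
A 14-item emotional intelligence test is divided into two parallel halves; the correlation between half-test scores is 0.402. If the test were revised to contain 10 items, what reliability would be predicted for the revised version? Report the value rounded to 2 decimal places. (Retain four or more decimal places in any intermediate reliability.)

Spearman-Brown correction (n = 2): r_full = 2·0.402/(1 + 0.402) = 0.5735
Length factor from 14 to 10 items: n = 10/14 = 0.7143
r_new = n·r_full / (1 + (n − 1)·r_full) = 0.4097 / 0.8362 ≈ 0.4900

0.49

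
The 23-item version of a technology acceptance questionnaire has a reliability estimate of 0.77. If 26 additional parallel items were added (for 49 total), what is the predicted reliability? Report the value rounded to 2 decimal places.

n = 49/23 = 2.1304
Spearman-Brown: r_new = n·r / (1 + (n − 1)·r)
r_new = (2.1304 × 0.77) / (1 + (2.1304 − 1) × 0.77)
     = 1.6404 / 1.8704 = 0.8770

0.88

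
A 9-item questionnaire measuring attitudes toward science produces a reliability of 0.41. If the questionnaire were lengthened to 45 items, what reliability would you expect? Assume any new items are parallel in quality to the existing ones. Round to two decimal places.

0.78

n = 45/9 = 5
r_new = 5·0.41 / [1 + (5 − 1)·0.41]
     = 2.0500 / 2.6400 = 0.7765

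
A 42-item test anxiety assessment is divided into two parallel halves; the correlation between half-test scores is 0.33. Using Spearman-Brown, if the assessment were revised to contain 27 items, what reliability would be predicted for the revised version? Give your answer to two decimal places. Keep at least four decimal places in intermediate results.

Full-test reliability from the split-half r: r_full = 2(0.33)/(1 + 0.33) = 0.4962
Then adjust to 27 items: n = 27/42 = 0.6429
r_new = n·r_full / (1 + (n − 1)·r_full) = 0.3190 / 0.8228 ≈ 0.3877

0.39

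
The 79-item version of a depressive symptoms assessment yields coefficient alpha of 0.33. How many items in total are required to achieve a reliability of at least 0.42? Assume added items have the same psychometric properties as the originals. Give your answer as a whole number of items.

Rearranging the Spearman-Brown formula for n,
n = r_target (1 − r_old) / [ r_old (1 − r_target) ]
n = 0.42 × (1 − 0.33) / [ 0.33 × (1 − 0.42) ]
  = 0.2814 / 0.1914 = 1.4702
1.4702 × 79 = 116.15 → 117 items

117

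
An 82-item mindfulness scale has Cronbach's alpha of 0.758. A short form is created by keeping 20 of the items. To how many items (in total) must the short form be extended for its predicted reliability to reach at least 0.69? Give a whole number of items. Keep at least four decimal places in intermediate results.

59

First, r for the 20-item form: n = 20/82 = 0.2439, so r_20 = 0.2439·0.758/(1 + (0.2439 − 1)·0.758) = 0.4331
Length factor from the short form to reach 0.69: n' = 0.69(1 − 0.4331) / [0.4331(1 − 0.69)] ≈ 2.9134
Total items = 2.9134 × 20 = 58.27, rounded up to 59.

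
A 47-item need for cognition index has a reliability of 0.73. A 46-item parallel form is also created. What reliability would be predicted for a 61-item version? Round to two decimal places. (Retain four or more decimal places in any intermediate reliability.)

Only the ratio of lengths matters: n = 61/47 = 1.2979
r_{61} = n·r / (1 + (n − 1)·r) = 0.9475 / 1.2175 ≈ 0.7782

0.78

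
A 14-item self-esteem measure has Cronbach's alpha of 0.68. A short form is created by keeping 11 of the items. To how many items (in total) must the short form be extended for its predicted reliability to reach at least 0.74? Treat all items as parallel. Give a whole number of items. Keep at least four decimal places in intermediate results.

19

Short-form reliability: n = 11/14 = 0.7857; r_11 = n·r/(1+(n−1)r) ≈ 0.6254
Then solve for n' with r_old = 0.6254, r_target = 0.74: n' = 0.74(1 − 0.6254)/[0.6254(1 − 0.74)] = 1.7048
Total items = 1.7048 × 11 = 18.75, rounded up to 19.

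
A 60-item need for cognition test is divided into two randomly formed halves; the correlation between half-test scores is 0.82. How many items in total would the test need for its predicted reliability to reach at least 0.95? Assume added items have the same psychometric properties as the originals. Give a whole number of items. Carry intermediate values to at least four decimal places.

126

Corrected full-test reliability: r_full = 2 × 0.82 / (1 + 0.82) ≈ 0.9011
Solve Spearman-Brown for n: n = 0.95(1 − 0.9011) / [0.9011(1 − 0.95)] = 2.0853
Required items = 2.0853 × 60 = 125.12, so 126 items.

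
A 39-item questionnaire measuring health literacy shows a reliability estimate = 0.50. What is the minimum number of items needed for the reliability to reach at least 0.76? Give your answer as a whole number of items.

124

Rearranging the Spearman-Brown formula for n,
n = r_target (1 − r_old) / [ r_old (1 − r_target) ]
n = 0.76 × (1 − 0.50) / [ 0.50 × (1 − 0.76) ]
n = 0.3800 / 0.1200 ≈ 3.1667
3.1667 × 39 = 123.50 → 124 items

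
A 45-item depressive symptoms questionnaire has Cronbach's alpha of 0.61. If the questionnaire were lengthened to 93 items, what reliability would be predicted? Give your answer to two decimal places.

Length ratio n = 93/45 = 2.0667
By Spearman-Brown, r_new = n r / (1 + (n − 1) r).
r_new = 2.0667·0.61 / [1 + (2.0667 − 1)·0.61]
r_new = 1.2607 / 1.6507 ≈ 0.7637

0.76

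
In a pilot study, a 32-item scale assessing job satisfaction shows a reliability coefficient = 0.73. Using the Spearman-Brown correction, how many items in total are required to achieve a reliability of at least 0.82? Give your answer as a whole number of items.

Rearranging the Spearman-Brown formula for n,
n = r*(1 − r) / [ r (1 − r*) ]
n = [0.82 × 0.27] / [0.73 × 0.18]
n = 0.2214 / 0.1314 ≈ 1.6849
So the test needs 1.6849 × 32 ≈ 53.92 items; rounding up, 54.

54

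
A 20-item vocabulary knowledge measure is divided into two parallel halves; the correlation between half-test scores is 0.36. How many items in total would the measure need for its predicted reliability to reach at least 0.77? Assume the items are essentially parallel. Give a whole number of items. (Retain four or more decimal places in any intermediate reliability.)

60

Corrected full-test reliability: r_full = 2 × 0.36 / (1 + 0.36) ≈ 0.5294
n = r_tgt(1 − r_full) / [r_full(1 − r_tgt)] = 0.77 × 0.4706 / (0.5294 × 0.23) ≈ 2.9760
Required items = 2.9760 × 20 = 59.52, so 60 items.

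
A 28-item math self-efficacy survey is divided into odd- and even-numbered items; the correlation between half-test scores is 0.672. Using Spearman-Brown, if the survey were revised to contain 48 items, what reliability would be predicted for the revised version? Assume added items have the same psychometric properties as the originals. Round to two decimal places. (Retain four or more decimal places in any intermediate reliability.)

First correct the split-half correlation to full-test reliability: r_full = 2 × 0.672 / (1 + 0.672) ≈ 0.8038
Then adjust to 48 items: n = 48/28 = 1.7143
r_new = n·r_full / (1 + (n − 1)·r_full) = 1.3780 / 1.5742 ≈ 0.8754

0.88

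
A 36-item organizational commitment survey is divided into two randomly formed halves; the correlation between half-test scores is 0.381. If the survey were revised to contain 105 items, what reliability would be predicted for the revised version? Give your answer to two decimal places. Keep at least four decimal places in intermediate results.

First correct the split-half correlation to full-test reliability: r_full = 2 × 0.381 / (1 + 0.381) ≈ 0.5518
Length factor from 36 to 105 items: n = 105/36 = 2.9167
r_new = n·r_full / (1 + (n − 1)·r_full) = 1.6094 / 2.0576 ≈ 0.7822

0.78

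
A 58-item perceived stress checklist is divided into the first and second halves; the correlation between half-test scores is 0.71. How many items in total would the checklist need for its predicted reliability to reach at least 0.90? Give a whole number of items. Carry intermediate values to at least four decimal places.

107

r_full = 2(0.71)/(1 + 0.71) = 0.8304
n = r_tgt(1 − r_full) / [r_full(1 − r_tgt)] = 0.90 × 0.1696 / (0.8304 × 0.10) ≈ 1.8382
Items = 1.8382 × 58 ≈ 106.62 → 107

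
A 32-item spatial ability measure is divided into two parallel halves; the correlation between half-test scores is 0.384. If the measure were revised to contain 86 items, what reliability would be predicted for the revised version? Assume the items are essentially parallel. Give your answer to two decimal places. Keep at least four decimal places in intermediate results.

First correct the split-half correlation to full-test reliability: r_full = 2 × 0.384 / (1 + 0.384) ≈ 0.5549
Length factor from 32 to 86 items: n = 86/32 = 2.6875
r_new = n·r_full / (1 + (n − 1)·r_full) = 1.4913 / 1.9364 ≈ 0.7701

0.77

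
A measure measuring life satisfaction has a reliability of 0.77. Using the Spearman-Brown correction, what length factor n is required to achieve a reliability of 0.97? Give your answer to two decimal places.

n = 0.97 × (1 − 0.77) / [ 0.77 × (1 − 0.97) ]
n = 0.2231 / 0.0231 ≈ 9.6580

9.66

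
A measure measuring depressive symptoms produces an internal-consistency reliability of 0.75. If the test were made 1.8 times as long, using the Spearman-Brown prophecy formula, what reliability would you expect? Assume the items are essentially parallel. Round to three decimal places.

0.844

Apply the Spearman-Brown prophecy formula, r' = nr / [1 + (n − 1)r]:
r_new = (1.8 × 0.75) / (1 + (1.8 − 1) × 0.75)
r_new = 1.3500 / 1.6000 ≈ 0.8438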